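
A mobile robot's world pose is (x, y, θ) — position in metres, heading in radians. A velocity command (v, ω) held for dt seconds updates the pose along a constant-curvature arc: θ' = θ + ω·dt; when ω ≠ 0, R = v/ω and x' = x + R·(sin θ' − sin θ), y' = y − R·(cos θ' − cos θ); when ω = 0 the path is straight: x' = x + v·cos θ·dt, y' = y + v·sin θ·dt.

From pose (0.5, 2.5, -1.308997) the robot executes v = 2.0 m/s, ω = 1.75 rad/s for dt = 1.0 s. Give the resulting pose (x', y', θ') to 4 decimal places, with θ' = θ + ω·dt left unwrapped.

θ' = -1.3090 + 1.75·1.0 = 0.4410
R = v/ω = 2.0/1.75 = 1.1429
x' = 0.5 + 1.1429·(sin 0.4410 − sin -1.3090) = 2.0917
y' = 2.5 − 1.1429·(cos 0.4410 − cos -1.3090) = 1.7623

(2.0917, 1.7623, 0.4410)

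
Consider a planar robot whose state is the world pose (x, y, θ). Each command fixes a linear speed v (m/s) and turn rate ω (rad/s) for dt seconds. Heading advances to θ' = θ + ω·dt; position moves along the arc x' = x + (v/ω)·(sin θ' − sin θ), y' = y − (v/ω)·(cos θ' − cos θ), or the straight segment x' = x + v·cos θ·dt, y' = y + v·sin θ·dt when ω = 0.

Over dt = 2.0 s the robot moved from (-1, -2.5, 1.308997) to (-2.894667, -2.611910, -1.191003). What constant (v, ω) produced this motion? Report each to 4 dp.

v = -1.2500, ω = -1.2500

Δθ = -1.191003 − 1.308997 = -2.500000
ω = Δθ/dt = -2.500000/2.0 = -1.2500
R = Δx/(sin θ' − sin θ) = 1.0000
v = R·ω = 1.0000·-1.2500 = -1.2500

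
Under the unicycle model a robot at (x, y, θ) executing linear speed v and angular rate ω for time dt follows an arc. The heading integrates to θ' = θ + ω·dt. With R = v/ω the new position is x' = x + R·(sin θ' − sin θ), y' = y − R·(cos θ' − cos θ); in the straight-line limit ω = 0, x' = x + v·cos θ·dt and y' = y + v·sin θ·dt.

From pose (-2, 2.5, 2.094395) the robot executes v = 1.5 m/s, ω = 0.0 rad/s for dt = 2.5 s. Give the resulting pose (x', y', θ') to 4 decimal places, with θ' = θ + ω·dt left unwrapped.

θ' = 2.0944 + 0.0·2.5 = 2.0944
ω = 0 → straight: x' = -2 + 1.5·cos(2.0944)·2.5 = -3.8750
y' = 2.5 + 1.5·sin(2.0944)·2.5 = 5.7476

(-3.8750, 5.7476, 2.0944)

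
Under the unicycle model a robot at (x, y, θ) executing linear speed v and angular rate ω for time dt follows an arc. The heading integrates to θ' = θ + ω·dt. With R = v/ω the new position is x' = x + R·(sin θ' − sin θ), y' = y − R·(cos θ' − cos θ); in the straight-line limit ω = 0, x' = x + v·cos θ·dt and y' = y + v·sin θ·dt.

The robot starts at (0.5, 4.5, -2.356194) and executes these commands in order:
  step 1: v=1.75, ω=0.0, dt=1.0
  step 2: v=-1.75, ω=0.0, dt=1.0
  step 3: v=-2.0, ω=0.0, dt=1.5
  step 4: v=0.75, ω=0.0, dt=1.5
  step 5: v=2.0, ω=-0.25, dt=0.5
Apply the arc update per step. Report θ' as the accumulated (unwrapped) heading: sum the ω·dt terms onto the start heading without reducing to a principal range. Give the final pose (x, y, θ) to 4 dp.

(1.0764, 5.1647, -2.4812)

step 1: θ'=-2.3562 (straight) → pose (-0.7374, 3.2626, -2.3562)
step 2: θ'=-2.3562 (straight) → pose (0.5000, 4.5000, -2.3562)
step 3: θ'=-2.3562 (straight) → pose (2.6213, 6.6213, -2.3562)
step 4: θ'=-2.3562 (straight) → pose (1.8258, 5.8258, -2.3562)
step 5: θ'=-2.4812 (R=-8.0000) → pose (1.0764, 5.1647, -2.4812)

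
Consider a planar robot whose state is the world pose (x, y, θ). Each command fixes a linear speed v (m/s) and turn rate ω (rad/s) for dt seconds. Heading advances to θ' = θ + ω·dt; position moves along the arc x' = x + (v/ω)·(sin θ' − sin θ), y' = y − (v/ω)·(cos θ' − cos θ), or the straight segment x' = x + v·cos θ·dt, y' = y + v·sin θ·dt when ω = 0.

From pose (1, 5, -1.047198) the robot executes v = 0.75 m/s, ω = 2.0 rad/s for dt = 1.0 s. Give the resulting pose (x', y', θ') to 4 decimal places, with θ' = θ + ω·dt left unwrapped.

θ' = -1.0472 + 2.0·1.0 = 0.9528
R = v/ω = 0.75/2.0 = 0.3750
x' = 1 + 0.3750·(sin 0.9528 − sin -1.0472) = 1.6304
y' = 5 − 0.3750·(cos 0.9528 − cos -1.0472) = 4.9702

(1.6304, 4.9702, 0.9528)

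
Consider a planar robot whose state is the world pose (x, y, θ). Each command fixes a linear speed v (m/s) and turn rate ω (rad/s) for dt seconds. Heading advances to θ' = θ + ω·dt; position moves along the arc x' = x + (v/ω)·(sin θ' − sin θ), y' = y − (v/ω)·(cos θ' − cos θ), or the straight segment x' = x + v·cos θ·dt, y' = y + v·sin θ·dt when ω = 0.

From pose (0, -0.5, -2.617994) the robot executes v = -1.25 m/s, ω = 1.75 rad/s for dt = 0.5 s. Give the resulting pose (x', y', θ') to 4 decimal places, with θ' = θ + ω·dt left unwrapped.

θ' = -2.6180 + 1.75·0.5 = -1.7430
R = v/ω = -1.25/1.75 = -0.7143
x' = 0 + -0.7143·(sin -1.7430 − sin -2.6180) = 0.3466
y' = -0.5 − -0.7143·(cos -1.7430 − cos -2.6180) = -0.0038

(0.3466, -0.0038, -1.7430)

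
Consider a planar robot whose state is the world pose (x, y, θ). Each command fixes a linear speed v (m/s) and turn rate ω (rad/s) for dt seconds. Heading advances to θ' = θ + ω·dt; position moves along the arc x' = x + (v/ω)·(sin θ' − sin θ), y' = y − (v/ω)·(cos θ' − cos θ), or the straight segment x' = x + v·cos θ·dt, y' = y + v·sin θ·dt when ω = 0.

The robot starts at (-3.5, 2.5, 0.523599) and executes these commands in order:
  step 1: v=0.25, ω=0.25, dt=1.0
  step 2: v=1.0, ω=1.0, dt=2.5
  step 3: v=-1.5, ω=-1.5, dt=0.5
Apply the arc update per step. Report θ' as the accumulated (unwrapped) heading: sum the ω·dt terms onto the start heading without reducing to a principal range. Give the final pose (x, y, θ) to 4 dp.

(-3.4206, 4.1811, 2.5236)

step 1: θ'=0.7736 (R=1.0000) → pose (-3.3013, 2.6506, 0.7736)
step 2: θ'=3.2736 (R=1.0000) → pose (-4.1316, 4.3573, 3.2736)
step 3: θ'=2.5236 (R=1.0000) → pose (-3.4206, 4.1811, 2.5236)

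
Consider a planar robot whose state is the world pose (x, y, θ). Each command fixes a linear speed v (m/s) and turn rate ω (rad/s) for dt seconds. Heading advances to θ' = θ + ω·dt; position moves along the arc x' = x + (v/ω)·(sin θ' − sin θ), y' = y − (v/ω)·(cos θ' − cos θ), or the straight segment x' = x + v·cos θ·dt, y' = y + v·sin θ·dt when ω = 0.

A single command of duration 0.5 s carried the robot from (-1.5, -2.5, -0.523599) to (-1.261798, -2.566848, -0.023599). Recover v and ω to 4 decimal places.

v = 0.5000, ω = 1.0000

Δθ = -0.023599 − -0.523599 = 0.500000
ω = Δθ/dt = 0.500000/0.5 = 1.0000
R = Δx/(sin θ' − sin θ) = 0.5000
v = R·ω = 0.5000·1.0000 = 0.5000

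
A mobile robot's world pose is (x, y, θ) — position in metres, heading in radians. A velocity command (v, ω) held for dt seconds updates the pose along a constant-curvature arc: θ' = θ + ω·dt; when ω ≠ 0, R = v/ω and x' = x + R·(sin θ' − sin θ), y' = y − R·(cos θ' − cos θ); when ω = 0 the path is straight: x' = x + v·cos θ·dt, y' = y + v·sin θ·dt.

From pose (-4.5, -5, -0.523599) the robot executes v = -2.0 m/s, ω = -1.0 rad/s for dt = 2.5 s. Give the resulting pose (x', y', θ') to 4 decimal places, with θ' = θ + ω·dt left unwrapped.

θ' = -0.5236 + -1.0·2.5 = -3.0236
R = v/ω = -2.0/-1.0 = 2.0000
x' = -4.5 + 2.0000·(sin -3.0236 − sin -0.5236) = -3.7354
y' = -5 − 2.0000·(cos -3.0236 − cos -0.5236) = -1.2819

(-3.7354, -1.2819, -3.0236)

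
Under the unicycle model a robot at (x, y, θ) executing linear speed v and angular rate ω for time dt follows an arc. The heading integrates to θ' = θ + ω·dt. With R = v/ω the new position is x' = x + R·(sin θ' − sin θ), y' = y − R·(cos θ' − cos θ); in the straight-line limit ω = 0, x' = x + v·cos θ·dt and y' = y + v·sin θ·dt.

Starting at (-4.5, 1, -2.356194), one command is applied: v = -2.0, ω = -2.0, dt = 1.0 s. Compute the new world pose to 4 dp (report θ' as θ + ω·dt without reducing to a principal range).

(-2.8557, 0.6416, -4.3562)

θ' = -2.3562 + -2.0·1.0 = -4.3562
R = v/ω = -2.0/-2.0 = 1.0000
x' = -4.5 + 1.0000·(sin -4.3562 − sin -2.3562) = -2.8557
y' = 1 − 1.0000·(cos -4.3562 − cos -2.3562) = 0.6416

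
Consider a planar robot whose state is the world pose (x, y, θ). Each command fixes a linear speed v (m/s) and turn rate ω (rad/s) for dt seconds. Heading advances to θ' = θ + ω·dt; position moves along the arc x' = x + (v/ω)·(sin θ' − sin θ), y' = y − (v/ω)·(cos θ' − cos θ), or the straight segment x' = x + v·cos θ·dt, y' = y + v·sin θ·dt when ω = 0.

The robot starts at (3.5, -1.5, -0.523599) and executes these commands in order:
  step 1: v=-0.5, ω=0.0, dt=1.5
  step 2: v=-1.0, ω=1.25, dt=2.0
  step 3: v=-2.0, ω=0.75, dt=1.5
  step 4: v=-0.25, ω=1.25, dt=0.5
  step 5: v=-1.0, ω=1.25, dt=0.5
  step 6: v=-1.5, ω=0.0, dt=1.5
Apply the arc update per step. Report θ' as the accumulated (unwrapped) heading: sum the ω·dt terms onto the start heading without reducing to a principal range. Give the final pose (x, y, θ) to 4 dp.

(5.2785, -1.2232, 4.3514)

step 1: θ'=-0.5236 (straight) → pose (2.8505, -1.1250, -0.5236)
step 2: θ'=1.9764 (R=-0.8000) → pose (1.7154, -2.1335, 1.9764)
step 3: θ'=3.1014 (R=-2.6667) → pose (4.0585, -3.7458, 3.1014)
step 4: θ'=3.7264 (R=-0.2000) → pose (4.1770, -3.7127, 3.7264)
step 5: θ'=4.3514 (R=-0.8000) → pose (4.4838, -3.3282, 4.3514)
step 6: θ'=4.3514 (straight) → pose (5.2785, -1.2232, 4.3514)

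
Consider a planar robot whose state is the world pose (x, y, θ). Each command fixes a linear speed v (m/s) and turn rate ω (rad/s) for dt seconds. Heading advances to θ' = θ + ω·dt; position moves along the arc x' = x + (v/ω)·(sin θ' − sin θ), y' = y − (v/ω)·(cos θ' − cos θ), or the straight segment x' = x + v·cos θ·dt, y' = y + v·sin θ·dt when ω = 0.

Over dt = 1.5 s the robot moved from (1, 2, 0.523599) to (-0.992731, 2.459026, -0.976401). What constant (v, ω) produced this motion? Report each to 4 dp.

v = -1.5000, ω = -1.0000

Δθ = -0.976401 − 0.523599 = -1.500000
ω = Δθ/dt = -1.500000/1.5 = -1.0000
R = Δx/(sin θ' − sin θ) = 1.5000
v = R·ω = 1.5000·-1.0000 = -1.5000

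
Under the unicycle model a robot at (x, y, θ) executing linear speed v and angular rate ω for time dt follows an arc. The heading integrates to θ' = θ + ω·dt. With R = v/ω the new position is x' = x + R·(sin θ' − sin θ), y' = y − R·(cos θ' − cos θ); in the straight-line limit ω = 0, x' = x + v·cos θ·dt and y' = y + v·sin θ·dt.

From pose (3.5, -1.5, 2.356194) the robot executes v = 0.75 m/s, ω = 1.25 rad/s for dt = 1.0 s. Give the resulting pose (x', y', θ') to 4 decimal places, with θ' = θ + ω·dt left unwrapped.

(2.8069, -1.3879, 3.6062)

θ' = 2.3562 + 1.25·1.0 = 3.6062
R = v/ω = 0.75/1.25 = 0.6000
x' = 3.5 + 0.6000·(sin 3.6062 − sin 2.3562) = 2.8069
y' = -1.5 − 0.6000·(cos 3.6062 − cos 2.3562) = -1.3879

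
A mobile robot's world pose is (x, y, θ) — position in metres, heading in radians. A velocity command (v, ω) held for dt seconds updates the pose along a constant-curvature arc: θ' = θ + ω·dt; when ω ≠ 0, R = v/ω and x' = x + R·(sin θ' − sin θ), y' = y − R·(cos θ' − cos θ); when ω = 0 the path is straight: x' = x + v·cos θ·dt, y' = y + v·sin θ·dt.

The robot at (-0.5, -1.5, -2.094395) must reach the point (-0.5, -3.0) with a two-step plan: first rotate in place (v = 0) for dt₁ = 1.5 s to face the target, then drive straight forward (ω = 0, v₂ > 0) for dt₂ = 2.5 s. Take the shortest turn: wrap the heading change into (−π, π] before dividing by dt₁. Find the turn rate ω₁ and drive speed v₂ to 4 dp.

heading to target = atan2(-3−-1.5, -0.5−-0.5) = -1.5708
Δθ = wrap(-1.5708 − -2.0944) = 0.5236; ω₁ = Δθ/dt₁ = 0.3491
distance = √((-0.5−-0.5)² + (-3−-1.5)²) = 1.5000; v₂ = distance/dt₂ = 0.6000

ω₁ = 0.3491, v₂ = 0.6000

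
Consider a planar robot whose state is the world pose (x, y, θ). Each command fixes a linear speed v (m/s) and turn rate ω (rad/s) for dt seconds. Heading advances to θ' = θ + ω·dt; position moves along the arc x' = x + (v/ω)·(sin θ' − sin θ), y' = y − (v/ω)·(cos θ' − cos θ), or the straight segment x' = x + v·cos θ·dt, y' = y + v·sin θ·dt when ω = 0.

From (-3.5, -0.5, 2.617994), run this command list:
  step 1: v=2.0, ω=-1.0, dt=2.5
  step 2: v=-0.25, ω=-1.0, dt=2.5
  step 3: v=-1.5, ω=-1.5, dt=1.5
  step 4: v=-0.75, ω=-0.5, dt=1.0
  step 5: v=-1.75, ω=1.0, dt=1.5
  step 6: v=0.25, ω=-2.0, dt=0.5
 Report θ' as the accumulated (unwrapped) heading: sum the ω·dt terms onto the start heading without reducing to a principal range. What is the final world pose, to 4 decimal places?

(-0.6687, 0.1148, -4.6320)

step 1: θ'=0.1180 (R=-2.0000) → pose (-2.7354, 3.2181, 0.1180)
step 2: θ'=-2.3820 (R=0.2500) → pose (-2.9370, 3.6477, -2.3820)
step 3: θ'=-4.6320 (R=1.0000) → pose (-1.2516, 3.0029, -4.6320)
step 4: θ'=-5.1320 (R=1.5000) → pose (-1.3769, 2.2713, -5.1320)
step 5: θ'=-3.6320 (R=-1.7500) → pose (-0.6030, 0.0146, -3.6320)
step 6: θ'=-4.6320 (R=-0.1250) → pose (-0.6687, 0.1148, -4.6320)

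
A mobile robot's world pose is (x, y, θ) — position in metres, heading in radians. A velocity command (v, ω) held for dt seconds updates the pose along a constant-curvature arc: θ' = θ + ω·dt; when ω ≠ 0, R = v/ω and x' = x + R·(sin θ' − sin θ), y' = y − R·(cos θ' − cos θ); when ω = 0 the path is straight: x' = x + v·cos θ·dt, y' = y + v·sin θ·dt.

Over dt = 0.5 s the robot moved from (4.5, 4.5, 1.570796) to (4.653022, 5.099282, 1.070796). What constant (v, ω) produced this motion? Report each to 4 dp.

v = 1.2500, ω = -1.0000

Δθ = 1.070796 − 1.570796 = -0.500000
ω = Δθ/dt = -0.500000/0.5 = -1.0000
R = −Δy/(cos θ' − cos θ) = -1.2500
v = R·ω = -1.2500·-1.0000 = 1.2500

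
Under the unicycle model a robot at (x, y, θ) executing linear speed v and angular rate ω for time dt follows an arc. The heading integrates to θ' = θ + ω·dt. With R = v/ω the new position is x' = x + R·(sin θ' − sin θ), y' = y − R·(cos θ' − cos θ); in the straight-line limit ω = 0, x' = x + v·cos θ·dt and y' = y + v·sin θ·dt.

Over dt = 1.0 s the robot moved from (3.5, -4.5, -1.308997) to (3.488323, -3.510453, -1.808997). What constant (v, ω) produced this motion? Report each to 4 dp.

v = -1.0000, ω = -0.5000

Δθ = -1.808997 − -1.308997 = -0.500000
ω = Δθ/dt = -0.500000/1.0 = -0.5000
R = −Δy/(cos θ' − cos θ) = 2.0000
v = R·ω = 2.0000·-0.5000 = -1.0000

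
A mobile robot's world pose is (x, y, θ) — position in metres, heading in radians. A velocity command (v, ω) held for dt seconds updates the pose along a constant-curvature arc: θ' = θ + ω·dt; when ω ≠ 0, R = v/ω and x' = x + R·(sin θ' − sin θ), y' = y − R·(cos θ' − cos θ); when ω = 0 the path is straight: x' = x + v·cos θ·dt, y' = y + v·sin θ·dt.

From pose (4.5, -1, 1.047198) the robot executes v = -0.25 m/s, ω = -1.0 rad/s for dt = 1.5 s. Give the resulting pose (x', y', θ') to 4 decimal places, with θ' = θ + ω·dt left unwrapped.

(4.1741, -1.0998, -0.4528)

θ' = 1.0472 + -1.0·1.5 = -0.4528
R = v/ω = -0.25/-1.0 = 0.2500
x' = 4.5 + 0.2500·(sin -0.4528 − sin 1.0472) = 4.1741
y' = -1 − 0.2500·(cos -0.4528 − cos 1.0472) = -1.0998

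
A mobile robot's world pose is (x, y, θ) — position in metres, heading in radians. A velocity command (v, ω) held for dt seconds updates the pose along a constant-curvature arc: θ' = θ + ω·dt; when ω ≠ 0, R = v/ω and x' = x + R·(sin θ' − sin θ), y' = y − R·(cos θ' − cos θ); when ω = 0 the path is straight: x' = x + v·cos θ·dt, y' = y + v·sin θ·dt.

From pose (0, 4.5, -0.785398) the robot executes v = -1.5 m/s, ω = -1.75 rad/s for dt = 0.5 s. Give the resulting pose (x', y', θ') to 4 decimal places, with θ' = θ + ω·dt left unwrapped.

θ' = -0.7854 + -1.75·0.5 = -1.6604
R = v/ω = -1.5/-1.75 = 0.8571
x' = 0 + 0.8571·(sin -1.6604 − sin -0.7854) = -0.2476
y' = 4.5 − 0.8571·(cos -1.6604 − cos -0.7854) = 5.1828

(-0.2476, 5.1828, -1.6604)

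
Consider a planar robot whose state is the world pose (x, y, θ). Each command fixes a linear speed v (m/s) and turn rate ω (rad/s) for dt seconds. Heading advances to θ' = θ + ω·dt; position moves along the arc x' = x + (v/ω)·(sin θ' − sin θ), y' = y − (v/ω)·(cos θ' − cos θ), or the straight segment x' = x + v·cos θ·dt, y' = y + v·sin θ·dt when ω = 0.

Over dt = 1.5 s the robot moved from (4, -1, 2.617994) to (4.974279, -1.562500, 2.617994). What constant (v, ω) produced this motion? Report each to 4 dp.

Δθ = 2.617994 − 2.617994 = 0.000000
ω = Δθ/dt = 0.000000/1.5 = 0.0000
ω = 0 → v = (Δx·cos θ + Δy·sin θ)/dt = -0.7500

v = -0.7500, ω = 0.0000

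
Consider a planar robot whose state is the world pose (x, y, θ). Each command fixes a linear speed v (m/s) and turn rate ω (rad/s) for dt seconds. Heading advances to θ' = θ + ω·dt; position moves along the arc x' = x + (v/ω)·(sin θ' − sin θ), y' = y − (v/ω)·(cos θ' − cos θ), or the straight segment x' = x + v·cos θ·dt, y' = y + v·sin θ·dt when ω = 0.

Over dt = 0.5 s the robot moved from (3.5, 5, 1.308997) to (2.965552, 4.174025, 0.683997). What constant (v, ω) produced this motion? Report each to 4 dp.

Δθ = 0.683997 − 1.308997 = -0.625000
ω = Δθ/dt = -0.625000/0.5 = -1.2500
R = −Δy/(cos θ' − cos θ) = 1.6000
v = R·ω = 1.6000·-1.2500 = -2.0000

v = -2.0000, ω = -1.2500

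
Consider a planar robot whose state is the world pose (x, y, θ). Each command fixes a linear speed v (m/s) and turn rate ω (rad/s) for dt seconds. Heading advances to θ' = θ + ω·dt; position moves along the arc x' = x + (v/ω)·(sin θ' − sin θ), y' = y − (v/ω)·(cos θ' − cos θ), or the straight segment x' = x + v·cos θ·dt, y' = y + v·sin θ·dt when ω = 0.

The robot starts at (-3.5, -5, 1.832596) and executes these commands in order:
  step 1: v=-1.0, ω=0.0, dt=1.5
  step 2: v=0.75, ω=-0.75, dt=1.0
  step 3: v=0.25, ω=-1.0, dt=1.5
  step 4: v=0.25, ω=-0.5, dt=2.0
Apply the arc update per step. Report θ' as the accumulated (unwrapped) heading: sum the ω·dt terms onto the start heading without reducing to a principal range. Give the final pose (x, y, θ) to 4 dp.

step 1: θ'=1.8326 (straight) → pose (-3.1118, -6.4489, 1.8326)
step 2: θ'=1.0826 (R=-1.0000) → pose (-3.0290, -5.7210, 1.0826)
step 3: θ'=-0.4174 (R=-0.2500) → pose (-2.7069, -5.6098, -0.4174)
step 4: θ'=-1.4174 (R=-0.5000) → pose (-2.4154, -5.9904, -1.4174)

(-2.4154, -5.9904, -1.4174)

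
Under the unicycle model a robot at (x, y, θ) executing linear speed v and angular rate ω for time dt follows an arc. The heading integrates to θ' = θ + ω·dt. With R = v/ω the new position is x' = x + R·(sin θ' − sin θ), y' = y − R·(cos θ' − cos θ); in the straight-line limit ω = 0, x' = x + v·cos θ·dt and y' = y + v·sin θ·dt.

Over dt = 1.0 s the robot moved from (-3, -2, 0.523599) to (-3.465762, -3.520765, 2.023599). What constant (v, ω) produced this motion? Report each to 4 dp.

Δθ = 2.023599 − 0.523599 = 1.500000
ω = Δθ/dt = 1.500000/1.0 = 1.5000
R = −Δy/(cos θ' − cos θ) = -1.1667
v = R·ω = -1.1667·1.5000 = -1.7500

v = -1.7500, ω = 1.5000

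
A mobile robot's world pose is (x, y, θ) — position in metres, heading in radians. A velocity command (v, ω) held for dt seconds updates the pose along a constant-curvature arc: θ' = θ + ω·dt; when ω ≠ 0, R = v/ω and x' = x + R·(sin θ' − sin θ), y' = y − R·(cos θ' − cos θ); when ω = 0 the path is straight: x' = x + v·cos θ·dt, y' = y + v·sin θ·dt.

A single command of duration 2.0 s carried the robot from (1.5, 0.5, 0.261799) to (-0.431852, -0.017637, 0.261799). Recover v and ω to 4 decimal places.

Δθ = 0.261799 − 0.261799 = 0.000000
ω = Δθ/dt = 0.000000/2.0 = 0.0000
ω = 0 → v = (Δx·cos θ + Δy·sin θ)/dt = -1.0000

v = -1.0000, ω = 0.0000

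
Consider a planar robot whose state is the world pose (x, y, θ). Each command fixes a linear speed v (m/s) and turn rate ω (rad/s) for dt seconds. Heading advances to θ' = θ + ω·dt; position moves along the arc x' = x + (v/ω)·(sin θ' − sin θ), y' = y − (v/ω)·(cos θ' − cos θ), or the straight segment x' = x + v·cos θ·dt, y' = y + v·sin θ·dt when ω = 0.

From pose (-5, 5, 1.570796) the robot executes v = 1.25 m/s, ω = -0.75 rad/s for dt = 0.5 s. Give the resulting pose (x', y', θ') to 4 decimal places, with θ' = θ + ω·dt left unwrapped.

θ' = 1.5708 + -0.75·0.5 = 1.1958
R = v/ω = 1.25/-0.75 = -1.6667
x' = -5 + -1.6667·(sin 1.1958 − sin 1.5708) = -4.8842
y' = 5 − -1.6667·(cos 1.1958 − cos 1.5708) = 5.6105

(-4.8842, 5.6105, 1.1958)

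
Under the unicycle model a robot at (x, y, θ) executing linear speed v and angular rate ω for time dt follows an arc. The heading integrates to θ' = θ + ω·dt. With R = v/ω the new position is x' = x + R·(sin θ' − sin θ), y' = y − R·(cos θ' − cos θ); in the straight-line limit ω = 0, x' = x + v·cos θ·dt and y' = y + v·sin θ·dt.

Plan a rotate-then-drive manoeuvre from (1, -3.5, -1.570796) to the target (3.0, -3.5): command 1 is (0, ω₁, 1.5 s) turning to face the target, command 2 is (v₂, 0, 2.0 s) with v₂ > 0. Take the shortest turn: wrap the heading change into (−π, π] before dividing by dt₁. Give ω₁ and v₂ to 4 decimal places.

heading to target = atan2(-3.5−-3.5, 3−1) = 0.0000
Δθ = wrap(0.0000 − -1.5708) = 1.5708; ω₁ = Δθ/dt₁ = 1.0472
distance = √((3−1)² + (-3.5−-3.5)²) = 2.0000; v₂ = distance/dt₂ = 1.0000

ω₁ = 1.0472, v₂ = 1.0000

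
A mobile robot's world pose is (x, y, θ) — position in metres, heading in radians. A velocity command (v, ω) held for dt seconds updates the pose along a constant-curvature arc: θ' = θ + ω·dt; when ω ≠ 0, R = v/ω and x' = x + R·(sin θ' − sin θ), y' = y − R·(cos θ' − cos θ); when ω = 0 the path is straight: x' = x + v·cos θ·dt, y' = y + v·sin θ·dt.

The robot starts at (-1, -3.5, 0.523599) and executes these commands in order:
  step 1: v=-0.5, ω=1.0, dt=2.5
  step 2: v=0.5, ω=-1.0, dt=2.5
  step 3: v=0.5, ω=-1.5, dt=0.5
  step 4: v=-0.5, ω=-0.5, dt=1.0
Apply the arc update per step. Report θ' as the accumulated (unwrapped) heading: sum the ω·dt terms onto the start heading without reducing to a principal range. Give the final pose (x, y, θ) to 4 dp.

step 1: θ'=3.0236 (R=-0.5000) → pose (-0.8089, -4.4295, 3.0236)
step 2: θ'=0.5236 (R=-0.5000) → pose (-1.0000, -3.5000, 0.5236)
step 3: θ'=-0.2264 (R=-0.3333) → pose (-0.7585, -3.4638, -0.2264)
step 4: θ'=-0.7264 (R=1.0000) → pose (-1.1982, -3.2369, -0.7264)

(-1.1982, -3.2369, -0.7264)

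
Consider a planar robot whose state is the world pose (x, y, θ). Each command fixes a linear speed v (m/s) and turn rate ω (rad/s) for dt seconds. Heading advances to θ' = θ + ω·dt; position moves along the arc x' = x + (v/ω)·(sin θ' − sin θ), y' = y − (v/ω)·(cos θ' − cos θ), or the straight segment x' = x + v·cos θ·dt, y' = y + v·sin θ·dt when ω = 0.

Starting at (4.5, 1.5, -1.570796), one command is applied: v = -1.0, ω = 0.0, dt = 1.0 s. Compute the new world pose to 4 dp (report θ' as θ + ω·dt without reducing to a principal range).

θ' = -1.5708 + 0.0·1.0 = -1.5708
ω = 0 → straight: x' = 4.5 + -1.0·cos(-1.5708)·1.0 = 4.5000
y' = 1.5 + -1.0·sin(-1.5708)·1.0 = 2.5000

(4.5000, 2.5000, -1.5708)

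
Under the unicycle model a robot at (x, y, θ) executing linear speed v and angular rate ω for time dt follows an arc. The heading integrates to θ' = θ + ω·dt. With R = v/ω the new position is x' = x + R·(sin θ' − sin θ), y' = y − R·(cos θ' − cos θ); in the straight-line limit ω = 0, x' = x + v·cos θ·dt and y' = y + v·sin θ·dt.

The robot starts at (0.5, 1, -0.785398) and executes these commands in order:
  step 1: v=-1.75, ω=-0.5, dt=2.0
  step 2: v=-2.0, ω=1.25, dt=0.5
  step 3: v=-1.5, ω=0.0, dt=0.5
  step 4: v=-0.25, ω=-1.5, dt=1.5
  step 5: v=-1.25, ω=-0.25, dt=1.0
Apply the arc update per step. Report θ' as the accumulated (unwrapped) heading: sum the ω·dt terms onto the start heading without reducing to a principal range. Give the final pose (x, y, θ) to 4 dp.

(0.5082, 5.6358, -3.6604)

step 1: θ'=-1.7854 (R=3.5000) → pose (-0.4448, 4.2202, -1.7854)
step 2: θ'=-1.1604 (R=-1.6000) → pose (-0.5410, 5.1993, -1.1604)
step 3: θ'=-1.1604 (straight) → pose (-0.8402, 5.8870, -1.1604)
step 4: θ'=-3.4104 (R=0.1667) → pose (-0.6431, 6.1142, -3.4104)
step 5: θ'=-3.6604 (R=5.0000) → pose (0.5082, 5.6358, -3.6604)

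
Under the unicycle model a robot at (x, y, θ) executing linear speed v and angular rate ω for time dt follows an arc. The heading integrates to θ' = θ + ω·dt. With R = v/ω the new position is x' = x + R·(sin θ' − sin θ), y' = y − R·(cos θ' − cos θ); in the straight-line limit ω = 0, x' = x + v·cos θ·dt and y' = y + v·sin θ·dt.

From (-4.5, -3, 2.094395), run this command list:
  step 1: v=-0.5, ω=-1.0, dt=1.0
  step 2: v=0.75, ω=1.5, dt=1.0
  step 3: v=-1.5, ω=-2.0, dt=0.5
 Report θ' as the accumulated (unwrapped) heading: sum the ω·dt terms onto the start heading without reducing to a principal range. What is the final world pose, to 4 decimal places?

step 1: θ'=1.0944 (R=0.5000) → pose (-4.4887, -3.4793, 1.0944)
step 2: θ'=2.5944 (R=0.5000) → pose (-4.6729, -2.8230, 2.5944)
step 3: θ'=1.5944 (R=0.7500) → pose (-4.3133, -3.4458, 1.5944)

(-4.3133, -3.4458, 1.5944)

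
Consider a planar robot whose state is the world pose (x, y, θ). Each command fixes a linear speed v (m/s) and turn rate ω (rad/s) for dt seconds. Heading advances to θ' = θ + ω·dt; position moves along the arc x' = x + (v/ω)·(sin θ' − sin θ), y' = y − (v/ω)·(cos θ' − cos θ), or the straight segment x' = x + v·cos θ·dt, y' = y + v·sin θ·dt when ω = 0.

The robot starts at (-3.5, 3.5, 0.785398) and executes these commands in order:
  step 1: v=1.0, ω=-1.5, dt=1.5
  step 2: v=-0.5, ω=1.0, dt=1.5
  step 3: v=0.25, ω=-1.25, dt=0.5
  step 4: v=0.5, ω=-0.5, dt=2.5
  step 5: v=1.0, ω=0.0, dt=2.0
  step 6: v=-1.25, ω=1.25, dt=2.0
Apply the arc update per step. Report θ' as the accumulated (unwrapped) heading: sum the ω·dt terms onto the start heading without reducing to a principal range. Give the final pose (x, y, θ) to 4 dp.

(-4.4629, 1.5427, 0.6604)

step 1: θ'=-1.4646 (R=-0.6667) → pose (-2.3657, 3.0993, -1.4646)
step 2: θ'=0.0354 (R=-0.5000) → pose (-2.8806, 3.5459, 0.0354)
step 3: θ'=-0.5896 (R=-0.2000) → pose (-2.7623, 3.5123, -0.5896)
step 4: θ'=-1.8396 (R=-1.0000) → pose (-2.3542, 2.4156, -1.8396)
step 5: θ'=-1.8396 (straight) → pose (-2.8854, 0.4874, -1.8396)
step 6: θ'=0.6604 (R=-1.0000) → pose (-4.4629, 1.5427, 0.6604)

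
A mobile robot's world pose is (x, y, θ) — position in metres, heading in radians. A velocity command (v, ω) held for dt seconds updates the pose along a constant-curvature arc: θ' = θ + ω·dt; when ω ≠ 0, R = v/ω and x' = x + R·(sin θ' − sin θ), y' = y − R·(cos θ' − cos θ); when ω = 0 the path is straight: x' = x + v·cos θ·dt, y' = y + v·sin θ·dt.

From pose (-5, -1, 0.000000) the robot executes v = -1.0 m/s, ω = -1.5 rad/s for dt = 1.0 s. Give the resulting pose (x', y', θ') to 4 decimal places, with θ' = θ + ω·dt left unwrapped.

(-5.6650, -0.3805, -1.5000)

θ' = 0.0000 + -1.5·1.0 = -1.5000
R = v/ω = -1.0/-1.5 = 0.6667
x' = -5 + 0.6667·(sin -1.5000 − sin 0.0000) = -5.6650
y' = -1 − 0.6667·(cos -1.5000 − cos 0.0000) = -0.3805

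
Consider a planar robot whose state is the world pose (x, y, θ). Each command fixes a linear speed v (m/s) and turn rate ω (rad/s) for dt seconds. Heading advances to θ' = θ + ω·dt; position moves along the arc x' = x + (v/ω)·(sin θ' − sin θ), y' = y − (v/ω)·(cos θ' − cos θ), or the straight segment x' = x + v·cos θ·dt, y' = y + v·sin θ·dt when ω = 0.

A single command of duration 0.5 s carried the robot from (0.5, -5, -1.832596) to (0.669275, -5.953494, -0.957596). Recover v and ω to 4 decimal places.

v = 2.0000, ω = 1.7500

Δθ = -0.957596 − -1.832596 = 0.875000
ω = Δθ/dt = 0.875000/0.5 = 1.7500
R = −Δy/(cos θ' − cos θ) = 1.1429
v = R·ω = 1.1429·1.7500 = 2.0000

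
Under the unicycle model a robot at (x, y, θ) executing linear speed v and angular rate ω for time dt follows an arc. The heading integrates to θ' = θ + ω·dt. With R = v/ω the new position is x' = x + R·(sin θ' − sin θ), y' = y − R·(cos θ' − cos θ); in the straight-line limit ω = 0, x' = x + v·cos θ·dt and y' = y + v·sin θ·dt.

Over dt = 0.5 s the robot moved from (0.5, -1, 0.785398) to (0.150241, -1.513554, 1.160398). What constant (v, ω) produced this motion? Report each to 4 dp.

Δθ = 1.160398 − 0.785398 = 0.375000
ω = Δθ/dt = 0.375000/0.5 = 0.7500
R = −Δy/(cos θ' − cos θ) = -1.6667
v = R·ω = -1.6667·0.7500 = -1.2500

v = -1.2500, ω = 0.7500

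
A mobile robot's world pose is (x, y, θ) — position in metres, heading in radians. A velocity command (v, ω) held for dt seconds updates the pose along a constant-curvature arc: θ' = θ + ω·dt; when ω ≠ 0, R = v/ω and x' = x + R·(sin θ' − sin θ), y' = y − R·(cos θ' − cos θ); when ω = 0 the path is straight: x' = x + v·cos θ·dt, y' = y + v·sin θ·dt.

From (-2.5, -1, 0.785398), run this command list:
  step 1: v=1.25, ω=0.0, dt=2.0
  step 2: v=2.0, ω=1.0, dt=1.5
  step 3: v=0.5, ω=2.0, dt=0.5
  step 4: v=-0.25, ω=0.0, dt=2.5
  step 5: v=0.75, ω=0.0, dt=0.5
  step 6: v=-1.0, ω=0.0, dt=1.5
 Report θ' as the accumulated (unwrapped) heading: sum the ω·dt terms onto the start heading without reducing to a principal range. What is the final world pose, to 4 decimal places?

(0.8715, 3.8270, 3.2854)

step 1: θ'=0.7854 (straight) → pose (-0.7322, 0.7678, 0.7854)
step 2: θ'=2.2854 (R=2.0000) → pose (-0.6357, 3.4926, 2.2854)
step 3: θ'=3.2854 (R=0.2500) → pose (-0.8604, 3.5762, 3.2854)
step 4: θ'=3.2854 (straight) → pose (-0.2419, 3.6658, 3.2854)
step 5: θ'=3.2854 (straight) → pose (-0.6130, 3.6120, 3.2854)
step 6: θ'=3.2854 (straight) → pose (0.8715, 3.8270, 3.2854)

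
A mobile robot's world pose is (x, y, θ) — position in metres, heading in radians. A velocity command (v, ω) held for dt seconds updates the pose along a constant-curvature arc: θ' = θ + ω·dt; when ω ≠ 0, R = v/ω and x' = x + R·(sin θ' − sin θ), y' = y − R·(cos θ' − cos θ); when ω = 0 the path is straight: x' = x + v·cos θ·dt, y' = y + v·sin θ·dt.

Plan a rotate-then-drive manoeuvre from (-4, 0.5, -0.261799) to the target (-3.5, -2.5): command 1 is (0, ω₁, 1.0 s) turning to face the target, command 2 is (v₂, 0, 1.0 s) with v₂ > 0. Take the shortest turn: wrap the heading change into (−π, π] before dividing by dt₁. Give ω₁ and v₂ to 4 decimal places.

ω₁ = -1.1438, v₂ = 3.0414

heading to target = atan2(-2.5−0.5, -3.5−-4) = -1.4056
Δθ = wrap(-1.4056 − -0.2618) = -1.1438; ω₁ = Δθ/dt₁ = -1.1438
distance = √((-3.5−-4)² + (-2.5−0.5)²) = 3.0414; v₂ = distance/dt₂ = 3.0414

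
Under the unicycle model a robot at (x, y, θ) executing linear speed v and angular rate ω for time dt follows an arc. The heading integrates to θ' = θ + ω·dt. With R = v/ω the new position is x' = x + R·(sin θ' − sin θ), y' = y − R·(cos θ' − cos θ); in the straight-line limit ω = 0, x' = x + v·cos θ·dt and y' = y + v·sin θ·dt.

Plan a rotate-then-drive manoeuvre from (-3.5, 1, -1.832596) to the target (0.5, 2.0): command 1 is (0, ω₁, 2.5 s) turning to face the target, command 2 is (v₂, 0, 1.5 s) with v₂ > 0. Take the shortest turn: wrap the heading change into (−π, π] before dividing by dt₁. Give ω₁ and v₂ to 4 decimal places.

heading to target = atan2(2−1, 0.5−-3.5) = 0.2450
Δθ = wrap(0.2450 − -1.8326) = 2.0776; ω₁ = Δθ/dt₁ = 0.8310
distance = √((0.5−-3.5)² + (2−1)²) = 4.1231; v₂ = distance/dt₂ = 2.7487

ω₁ = 0.8310, v₂ = 2.7487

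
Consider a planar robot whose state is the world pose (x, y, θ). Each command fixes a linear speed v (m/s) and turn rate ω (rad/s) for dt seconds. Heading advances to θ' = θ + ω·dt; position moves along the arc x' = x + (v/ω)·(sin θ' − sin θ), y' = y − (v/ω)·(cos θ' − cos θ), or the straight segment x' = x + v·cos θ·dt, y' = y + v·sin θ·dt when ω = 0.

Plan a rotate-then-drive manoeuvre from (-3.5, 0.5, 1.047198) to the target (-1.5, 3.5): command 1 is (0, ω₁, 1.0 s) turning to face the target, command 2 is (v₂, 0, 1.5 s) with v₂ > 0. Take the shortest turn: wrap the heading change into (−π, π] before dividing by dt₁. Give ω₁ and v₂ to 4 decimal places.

heading to target = atan2(3.5−0.5, -1.5−-3.5) = 0.9828
Δθ = wrap(0.9828 − 1.0472) = -0.0644; ω₁ = Δθ/dt₁ = -0.0644
distance = √((-1.5−-3.5)² + (3.5−0.5)²) = 3.6056; v₂ = distance/dt₂ = 2.4037

ω₁ = -0.0644, v₂ = 2.4037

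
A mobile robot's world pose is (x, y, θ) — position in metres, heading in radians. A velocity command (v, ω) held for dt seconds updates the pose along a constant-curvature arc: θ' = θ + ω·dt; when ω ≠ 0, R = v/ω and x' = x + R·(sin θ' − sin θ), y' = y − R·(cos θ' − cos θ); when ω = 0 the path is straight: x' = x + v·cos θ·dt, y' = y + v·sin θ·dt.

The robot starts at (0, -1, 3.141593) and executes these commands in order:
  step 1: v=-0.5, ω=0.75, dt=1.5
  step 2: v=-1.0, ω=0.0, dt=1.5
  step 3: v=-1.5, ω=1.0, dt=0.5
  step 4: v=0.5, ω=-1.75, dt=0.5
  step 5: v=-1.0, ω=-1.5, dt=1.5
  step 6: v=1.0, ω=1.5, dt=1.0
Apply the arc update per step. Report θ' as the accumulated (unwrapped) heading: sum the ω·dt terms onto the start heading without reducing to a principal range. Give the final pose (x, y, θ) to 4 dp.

(1.7566, 1.4150, 3.1416)

step 1: θ'=4.2666 (R=-0.6667) → pose (0.6015, -0.6208, 4.2666)
step 2: θ'=4.2666 (straight) → pose (1.2483, 0.7326, 4.2666)
step 3: θ'=4.7666 (R=-1.5000) → pose (1.3927, 1.4606, 4.7666)
step 4: θ'=3.8916 (R=-0.2857) → pose (1.3021, 1.2361, 3.8916)
step 5: θ'=1.6416 (R=0.6667) → pose (2.4216, 0.7955, 1.6416)
step 6: θ'=3.1416 (R=0.6667) → pose (1.7566, 1.4150, 3.1416)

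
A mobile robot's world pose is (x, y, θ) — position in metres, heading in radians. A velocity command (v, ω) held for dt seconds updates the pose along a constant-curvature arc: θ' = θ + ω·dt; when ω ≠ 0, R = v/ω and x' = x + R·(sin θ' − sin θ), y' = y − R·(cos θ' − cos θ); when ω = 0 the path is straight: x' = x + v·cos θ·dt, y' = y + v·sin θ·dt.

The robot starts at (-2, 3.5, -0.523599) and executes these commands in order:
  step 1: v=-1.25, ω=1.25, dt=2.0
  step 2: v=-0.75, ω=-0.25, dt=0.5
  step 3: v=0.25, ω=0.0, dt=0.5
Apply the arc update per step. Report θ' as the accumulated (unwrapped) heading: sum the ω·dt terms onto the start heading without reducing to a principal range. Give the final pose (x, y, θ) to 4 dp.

(-3.3274, 2.0066, 1.8514)

step 1: θ'=1.9764 (R=-1.0000) → pose (-3.4189, 2.2394, 1.9764)
step 2: θ'=1.8514 (R=3.0000) → pose (-3.2928, 1.8865, 1.8514)
step 3: θ'=1.8514 (straight) → pose (-3.3274, 2.0066, 1.8514)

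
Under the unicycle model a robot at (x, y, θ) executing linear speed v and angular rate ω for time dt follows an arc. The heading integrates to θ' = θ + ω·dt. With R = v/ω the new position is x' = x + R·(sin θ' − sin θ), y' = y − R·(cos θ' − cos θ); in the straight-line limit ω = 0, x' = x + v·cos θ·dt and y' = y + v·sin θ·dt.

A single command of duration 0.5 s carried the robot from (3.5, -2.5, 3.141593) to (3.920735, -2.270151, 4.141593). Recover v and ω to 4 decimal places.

Δθ = 4.141593 − 3.141593 = 1.000000
ω = Δθ/dt = 1.000000/0.5 = 2.0000
R = Δx/(sin θ' − sin θ) = -0.5000
v = R·ω = -0.5000·2.0000 = -1.0000

v = -1.0000, ω = 2.0000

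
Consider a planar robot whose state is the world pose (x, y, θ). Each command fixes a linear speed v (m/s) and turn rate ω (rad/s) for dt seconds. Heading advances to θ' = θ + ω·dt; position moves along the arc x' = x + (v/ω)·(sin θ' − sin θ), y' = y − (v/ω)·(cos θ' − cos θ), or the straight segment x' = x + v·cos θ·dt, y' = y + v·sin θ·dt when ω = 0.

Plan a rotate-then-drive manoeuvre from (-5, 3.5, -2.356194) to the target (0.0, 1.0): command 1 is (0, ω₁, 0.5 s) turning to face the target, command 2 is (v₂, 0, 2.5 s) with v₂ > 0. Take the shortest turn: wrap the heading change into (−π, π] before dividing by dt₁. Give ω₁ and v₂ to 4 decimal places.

heading to target = atan2(1−3.5, 0−-5) = -0.4636
Δθ = wrap(-0.4636 − -2.3562) = 1.8925; ω₁ = Δθ/dt₁ = 3.7851
distance = √((0−-5)² + (1−3.5)²) = 5.5902; v₂ = distance/dt₂ = 2.2361

ω₁ = 3.7851, v₂ = 2.2361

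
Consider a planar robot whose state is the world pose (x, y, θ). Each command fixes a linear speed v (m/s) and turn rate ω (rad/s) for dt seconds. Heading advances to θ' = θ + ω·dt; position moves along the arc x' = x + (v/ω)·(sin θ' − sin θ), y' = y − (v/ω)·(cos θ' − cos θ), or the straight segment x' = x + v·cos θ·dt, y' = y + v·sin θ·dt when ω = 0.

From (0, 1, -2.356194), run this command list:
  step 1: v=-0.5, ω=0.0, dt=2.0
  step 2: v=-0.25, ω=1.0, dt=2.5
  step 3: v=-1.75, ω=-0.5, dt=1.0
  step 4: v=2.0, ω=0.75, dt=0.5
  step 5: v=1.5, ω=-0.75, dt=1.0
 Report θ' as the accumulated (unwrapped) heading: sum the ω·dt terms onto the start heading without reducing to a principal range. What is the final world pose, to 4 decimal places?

(1.1256, 1.6371, -0.7312)

step 1: θ'=-2.3562 (straight) → pose (0.7071, 1.7071, -2.3562)
step 2: θ'=0.1438 (R=-0.2500) → pose (0.4945, 2.1313, 0.1438)
step 3: θ'=-0.3562 (R=3.5000) → pose (-1.2276, 2.3149, -0.3562)
step 4: θ'=0.0188 (R=2.6667) → pose (-0.2475, 2.1480, 0.0188)
step 5: θ'=-0.7312 (R=-2.0000) → pose (1.1256, 1.6371, -0.7312)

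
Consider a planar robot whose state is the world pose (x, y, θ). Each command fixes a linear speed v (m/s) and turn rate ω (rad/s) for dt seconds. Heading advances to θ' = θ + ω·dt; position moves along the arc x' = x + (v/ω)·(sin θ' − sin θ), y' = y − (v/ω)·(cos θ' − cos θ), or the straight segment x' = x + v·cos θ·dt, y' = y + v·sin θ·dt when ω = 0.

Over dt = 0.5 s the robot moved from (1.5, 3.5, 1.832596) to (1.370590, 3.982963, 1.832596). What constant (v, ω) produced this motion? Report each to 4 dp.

v = 1.0000, ω = 0.0000

Δθ = 1.832596 − 1.832596 = 0.000000
ω = Δθ/dt = 0.000000/0.5 = 0.0000
ω = 0 → v = (Δx·cos θ + Δy·sin θ)/dt = 1.0000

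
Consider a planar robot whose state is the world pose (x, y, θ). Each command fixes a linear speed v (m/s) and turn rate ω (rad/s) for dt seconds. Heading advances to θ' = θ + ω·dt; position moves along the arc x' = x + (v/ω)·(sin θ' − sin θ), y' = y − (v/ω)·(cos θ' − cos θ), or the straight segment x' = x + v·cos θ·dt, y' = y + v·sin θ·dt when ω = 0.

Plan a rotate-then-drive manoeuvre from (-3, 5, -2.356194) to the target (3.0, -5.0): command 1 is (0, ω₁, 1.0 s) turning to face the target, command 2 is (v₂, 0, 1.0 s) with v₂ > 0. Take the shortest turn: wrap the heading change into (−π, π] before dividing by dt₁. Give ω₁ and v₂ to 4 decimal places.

heading to target = atan2(-5−5, 3−-3) = -1.0304
Δθ = wrap(-1.0304 − -2.3562) = 1.3258; ω₁ = Δθ/dt₁ = 1.3258
distance = √((3−-3)² + (-5−5)²) = 11.6619; v₂ = distance/dt₂ = 11.6619

ω₁ = 1.3258, v₂ = 11.6619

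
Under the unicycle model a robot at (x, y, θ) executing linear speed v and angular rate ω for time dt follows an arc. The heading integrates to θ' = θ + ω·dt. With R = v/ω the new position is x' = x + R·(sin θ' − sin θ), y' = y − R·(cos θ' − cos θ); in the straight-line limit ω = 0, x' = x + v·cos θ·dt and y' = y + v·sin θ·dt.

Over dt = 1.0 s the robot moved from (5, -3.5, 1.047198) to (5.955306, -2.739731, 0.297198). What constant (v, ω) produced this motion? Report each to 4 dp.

Δθ = 0.297198 − 1.047198 = -0.750000
ω = Δθ/dt = -0.750000/1.0 = -0.7500
R = Δx/(sin θ' − sin θ) = -1.6667
v = R·ω = -1.6667·-0.7500 = 1.2500

v = 1.2500, ω = -0.7500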